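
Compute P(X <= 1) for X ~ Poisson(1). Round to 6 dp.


P(X<=1) = e^(-1)*1^0/0! + e^(-1)*1^1/1!
≈ 0.3678794412 + 0.3678794412
= 0.7357588824
≈ 0.735759

0.735759


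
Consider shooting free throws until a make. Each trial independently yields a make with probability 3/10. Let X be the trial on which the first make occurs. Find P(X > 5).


P(X > 5) = P(first 5 trials all fail) = (1-p)^5 = (7/10)^5 = 16807/100000

16807/100000


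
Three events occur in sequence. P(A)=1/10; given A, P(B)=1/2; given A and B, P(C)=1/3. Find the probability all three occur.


P(A∩B∩C) = P(A) * P(B|A) * P(C|A∩B)
= 1/10 * 1/2 * 1/3
= 1/20 * 1/3 = 1/60

1/60


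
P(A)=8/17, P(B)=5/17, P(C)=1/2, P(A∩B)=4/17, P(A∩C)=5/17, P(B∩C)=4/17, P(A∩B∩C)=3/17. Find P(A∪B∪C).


P(A∪B∪C) = P(A)+P(B)+P(C) - P(AB)-P(AC)-P(BC) + P(ABC)
= 8/17+5/17+1/2 - 4/17-5/17-4/17 + 3/17
= 23/34

23/34


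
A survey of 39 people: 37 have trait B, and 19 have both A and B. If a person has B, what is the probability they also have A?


P(A|B) = P(A∩B)/P(B) = (19/39)/(37/39) = 19/37

19/37


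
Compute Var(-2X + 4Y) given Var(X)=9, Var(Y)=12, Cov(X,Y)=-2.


Var(-2X + 4Y) = (-2)^2*Var(X) + 4^2*Var(Y) + 2*(-2)*4*Cov(X,Y)
= 4*9 + 16*12 - 16*(-2)
= 36 + 192 + 32 = 260

260


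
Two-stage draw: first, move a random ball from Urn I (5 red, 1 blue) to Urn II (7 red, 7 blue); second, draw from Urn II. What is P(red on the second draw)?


P(transfer red) = 5/6; P(transfer blue) = 1/6
If red transferred: Urn II has 8 red of 15, so P(red|red moved) = 8/15
If blue transferred: Urn II has 7 red of 15, so P(red|blue moved) = 7/15
By total probability: P(red) = 5/6*8/15 + 1/6*7/15 = 47/90

47/90


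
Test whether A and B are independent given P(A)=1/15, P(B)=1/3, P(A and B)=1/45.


P(A)*P(B) = 1/15*1/3 = 1/45
P(A∩B) = 1/45, which equals P(A)P(B), so independent

Yes, A and B are independent


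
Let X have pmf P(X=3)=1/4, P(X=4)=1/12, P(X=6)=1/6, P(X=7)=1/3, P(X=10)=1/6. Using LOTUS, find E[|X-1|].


E[|X-1|] = sum(g(x)*P(x))
= 2*1/4 + 3*1/12 + 5*1/6 + 6*1/3 + 9*1/6
= 61/12

61/12


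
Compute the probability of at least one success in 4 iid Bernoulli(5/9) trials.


P(at least one) = 1 - P(none)
P(none) = (1 - 5/9)^4 = (4/9)^4 = 256/6561
P(at least one) = 1 - 256/6561 = 6305/6561

6305/6561


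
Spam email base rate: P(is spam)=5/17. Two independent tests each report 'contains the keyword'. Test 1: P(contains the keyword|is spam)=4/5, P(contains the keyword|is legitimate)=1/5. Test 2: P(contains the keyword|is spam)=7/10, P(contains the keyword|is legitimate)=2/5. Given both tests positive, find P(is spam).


After test 1: P(+) = 4/5*5/17 + 1/5*12/17 = 32/85
P(B|+) = (4/17)/(32/85) = 5/8
After test 2 (use post1 as new prior): P(+) = 7/10*5/8 + 2/5*3/8 = 47/80
P(B|+,+) = (7/16)/(47/80) = 35/47

35/47


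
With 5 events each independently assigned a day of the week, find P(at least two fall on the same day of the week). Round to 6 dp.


P(all different) = prod((7-i)/7 for i=0..4) = 0.149938
P(at least one match) = 1 - 0.149938 = 0.850062

0.850062


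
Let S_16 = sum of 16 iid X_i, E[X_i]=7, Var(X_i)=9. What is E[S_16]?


E[S_n] = n*E[X_1] = 16*7 = 112

112


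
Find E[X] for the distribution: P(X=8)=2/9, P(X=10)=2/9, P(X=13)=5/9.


E[X] = sum(x * P(x))
= 8*2/9 + 10*2/9 + 13*5/9
= 101/9

101/9


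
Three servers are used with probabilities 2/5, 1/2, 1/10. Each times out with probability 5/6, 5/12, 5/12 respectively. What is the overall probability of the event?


P(A) = P(A|B1)P(B1) + P(A|B2)P(B2) + P(A|B3)P(B3)
= 5/6*2/5 + 5/12*1/2 + 5/12*1/10
= 1/3 + 5/24 + 1/24 = 7/12

7/12


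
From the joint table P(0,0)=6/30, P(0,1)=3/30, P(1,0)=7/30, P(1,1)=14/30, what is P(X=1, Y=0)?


Read from table: P(X=1, Y=0) = 7/30

7/30


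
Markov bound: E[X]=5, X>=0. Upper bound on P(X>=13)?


Markov: P(X >= a) <= E[X]/a
P(X >= 13) <= 5/13

5/13


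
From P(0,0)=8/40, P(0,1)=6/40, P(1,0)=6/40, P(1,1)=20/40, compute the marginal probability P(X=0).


P(X=0) = P(0,0)+P(0,1) = 8/40 + 6/40 = 14/40 = 7/20

7/20


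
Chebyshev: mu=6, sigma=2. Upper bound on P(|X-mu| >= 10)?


k = 10/2 = 5
Chebyshev: P(|X-mu| >= k*sigma) <= 1/k^2 = 1/5^2 = 1/25

1/25


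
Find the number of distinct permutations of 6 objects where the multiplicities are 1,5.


6! = 720
Denominator: 1!=1 * 5!=120
Coefficient = 720 / 120 = 6

6


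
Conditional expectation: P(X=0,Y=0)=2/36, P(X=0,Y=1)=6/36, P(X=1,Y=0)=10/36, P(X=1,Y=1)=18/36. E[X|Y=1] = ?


P(Y=1) = 24/36
E[X|Y=1] = (0*6 + 1*18)/24 = 18/24 = 3/4

3/4


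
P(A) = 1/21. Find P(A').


P(A') = 1 - P(A) = 1 - 1/21 = 20/21

20/21


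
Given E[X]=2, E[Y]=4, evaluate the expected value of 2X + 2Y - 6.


E[2X + 2Y - 6] = 2*E[X] + 2*E[Y] - 6
= (2)*(2) + (2)*(4) + (-6)
= 4 + 8 - 6 = 6

6


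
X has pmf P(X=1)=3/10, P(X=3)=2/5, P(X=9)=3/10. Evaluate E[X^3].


E[X^3] = sum(x^3 * P(x))
= 1*3/10 + 27*2/5 + 729*3/10
= 1149/5

1149/5


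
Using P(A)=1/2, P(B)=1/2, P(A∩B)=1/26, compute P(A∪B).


P(A∪B) = P(A) + P(B) - P(A∩B)
= 1/2 + 1/2 - 1/26 = 25/26

25/26


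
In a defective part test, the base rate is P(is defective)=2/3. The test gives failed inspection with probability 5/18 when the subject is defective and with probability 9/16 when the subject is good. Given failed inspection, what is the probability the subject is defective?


P(A) = P(A|B)P(B) + P(A|B')P(B') = 5/18*2/3 + 9/16*1/3 = 161/432
P(B|A) = P(A|B)P(B)/P(A) = (5/27)/(161/432) = 80/161

80/161


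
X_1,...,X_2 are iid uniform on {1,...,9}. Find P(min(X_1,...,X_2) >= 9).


P(min >= 9) = P(all X_i >= 9) = (P(X_1 >= 9))^2
= (1/9)^2 = 1/81

1/81


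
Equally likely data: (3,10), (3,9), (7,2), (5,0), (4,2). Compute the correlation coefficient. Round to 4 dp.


Cov(X,Y) = -4.4400, Var(X) = 2.2400, Var(Y) = 16.6400
rho = Cov/(sqrt(VarX)*sqrt(VarY)) = -0.7272

-0.7272


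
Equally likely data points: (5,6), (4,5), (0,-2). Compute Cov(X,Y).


E[X]=3, E[Y]=3, E[XY]=50/3
Cov(X,Y) = E[XY] - E[X]E[Y] = 50/3 - 3*3 = 23/3

23/3


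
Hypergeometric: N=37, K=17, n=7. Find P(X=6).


P(X=6) = C(17,6)*C(20,1) / C(37,7)
= 12376*20 / 10295472
= 247520/10295472 = 910/37851

910/37851


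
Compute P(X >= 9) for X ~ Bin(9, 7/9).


P(X>=9) = P(X=9)
= 40353607/387420489
= 40353607/387420489

40353607/387420489


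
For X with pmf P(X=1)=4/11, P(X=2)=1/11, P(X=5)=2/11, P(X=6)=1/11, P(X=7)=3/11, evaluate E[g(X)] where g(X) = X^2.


E[X^2] = sum(g(x)*P(x))
= 1*4/11 + 4*1/11 + 25*2/11 + 36*1/11 + 49*3/11
= 241/11

241/11


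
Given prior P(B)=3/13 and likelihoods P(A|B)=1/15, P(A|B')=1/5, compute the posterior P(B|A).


P(A) = P(A|B)P(B) + P(A|B')P(B') = 1/15*3/13 + 1/5*10/13 = 11/65
P(B|A) = P(A|B)P(B)/P(A) = (1/65)/(11/65) = 1/11

1/11


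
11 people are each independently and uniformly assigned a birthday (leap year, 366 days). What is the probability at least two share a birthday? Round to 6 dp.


P(all different) = prod((366-i)/366 for i=0..10) = 0.859219
P(at least one match) = 1 - 0.859219 = 0.140781

0.140781


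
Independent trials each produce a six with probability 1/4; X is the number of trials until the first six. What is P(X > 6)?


P(X > 6) = P(first 6 trials all fail) = (1-p)^6 = (3/4)^6 = 729/4096

729/4096


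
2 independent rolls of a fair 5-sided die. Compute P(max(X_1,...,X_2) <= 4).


P(max <= 4) = P(all X_i <= 4) = (P(X_1 <= 4))^2
= (4/5)^2 = 16/25

16/25


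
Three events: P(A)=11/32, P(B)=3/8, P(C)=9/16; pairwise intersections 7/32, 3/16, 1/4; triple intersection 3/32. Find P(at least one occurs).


P(A∪B∪C) = P(A)+P(B)+P(C) - P(AB)-P(AC)-P(BC) + P(ABC)
= 11/32+3/8+9/16 - 7/32-3/16-1/4 + 3/32
= 23/32

23/32


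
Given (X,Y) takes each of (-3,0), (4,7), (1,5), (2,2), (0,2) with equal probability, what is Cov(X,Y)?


E[X]=4/5, E[Y]=16/5, E[XY]=37/5
Cov(X,Y) = E[XY] - E[X]E[Y] = 37/5 - 4/5*16/5 = 121/25

121/25


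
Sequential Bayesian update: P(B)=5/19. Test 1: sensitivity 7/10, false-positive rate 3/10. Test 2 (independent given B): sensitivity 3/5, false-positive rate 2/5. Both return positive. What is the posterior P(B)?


After test 1: P(+) = 7/10*5/19 + 3/10*14/19 = 77/190
P(B|+) = (7/38)/(77/190) = 5/11
After test 2 (use post1 as new prior): P(+) = 3/5*5/11 + 2/5*6/11 = 27/55
P(B|+,+) = (3/11)/(27/55) = 5/9

5/9


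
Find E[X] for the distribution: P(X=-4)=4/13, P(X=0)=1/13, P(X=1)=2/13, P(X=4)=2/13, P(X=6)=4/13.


E[X] = sum(x * P(x))
= -4*4/13 + 0*1/13 + 1*2/13 + 4*2/13 + 6*4/13
= 18/13

18/13


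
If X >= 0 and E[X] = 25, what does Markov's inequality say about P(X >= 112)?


Markov: P(X >= a) <= E[X]/a
P(X >= 112) <= 25/112

25/112


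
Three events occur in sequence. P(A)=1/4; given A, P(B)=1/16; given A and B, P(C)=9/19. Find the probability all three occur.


P(A∩B∩C) = P(A) * P(B|A) * P(C|A∩B)
= 1/4 * 1/16 * 9/19
= 1/64 * 9/19 = 9/1216

9/1216


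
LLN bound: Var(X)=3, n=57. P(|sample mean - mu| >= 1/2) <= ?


Var(Xbar) = Var(X)/n = 3/57
Chebyshev: P(|Xbar-mu| >= 1/2) <= Var(Xbar)/(1/2)^2 = (1/19)/(1/4) = 4/19

4/19


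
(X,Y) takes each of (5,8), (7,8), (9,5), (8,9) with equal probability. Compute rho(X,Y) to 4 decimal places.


Cov(X,Y) = -1.1250, Var(X) = 2.1875, Var(Y) = 2.2500
rho = Cov/(sqrt(VarX)*sqrt(VarY)) = -0.5071

-0.5071


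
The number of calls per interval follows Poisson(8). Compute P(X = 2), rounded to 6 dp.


P(X=2) = e^(-8) * 8^2 / 2!
≈ 0.0003354626279 * 64 / 2
≈ 0.010735

0.010735


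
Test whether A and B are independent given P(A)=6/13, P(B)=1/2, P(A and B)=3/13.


P(A)*P(B) = 6/13*1/2 = 3/13
P(A∩B) = 3/13, which equals P(A)P(B), so independent

Yes, A and B are independent


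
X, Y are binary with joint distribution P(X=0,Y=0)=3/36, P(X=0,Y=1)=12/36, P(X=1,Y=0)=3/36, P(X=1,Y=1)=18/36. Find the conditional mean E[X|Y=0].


P(Y=0) = 6/36
E[X|Y=0] = (0*3 + 1*3)/6 = 3/6 = 1/2

1/2


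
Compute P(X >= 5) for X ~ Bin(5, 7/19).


P(X>=5) = P(X=5)
= 16807/2476099
= 16807/2476099

16807/2476099


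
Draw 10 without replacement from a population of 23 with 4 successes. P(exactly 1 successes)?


P(X=1) = C(4,1)*C(19,9) / C(23,10)
= 4*92378 / 1144066
= 369512/1144066 = 52/161

52/161


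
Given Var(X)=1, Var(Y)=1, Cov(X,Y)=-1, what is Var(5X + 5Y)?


Var(5X + 5Y) = 5^2*Var(X) + 5^2*Var(Y) + 2*5*5*Cov(X,Y)
= 25*1 + 25*1 + 50*(-1)
= 25 + 25 - 50 = 0

0


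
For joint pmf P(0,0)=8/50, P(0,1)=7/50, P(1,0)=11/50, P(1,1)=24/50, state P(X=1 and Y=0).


Read from table: P(X=1, Y=0) = 11/50

11/50


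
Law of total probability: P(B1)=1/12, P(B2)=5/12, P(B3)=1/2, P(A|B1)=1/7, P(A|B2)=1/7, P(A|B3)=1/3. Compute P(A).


P(A) = P(A|B1)P(B1) + P(A|B2)P(B2) + P(A|B3)P(B3)
= 1/7*1/12 + 1/7*5/12 + 1/3*1/2
= 1/84 + 5/84 + 1/6 = 5/21

5/21


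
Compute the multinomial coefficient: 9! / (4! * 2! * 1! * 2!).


9! = 362880
Denominator: 4!=24 * 2!=2 * 1!=1 * 2!=2
Coefficient = 362880 / 96 = 3780

3780


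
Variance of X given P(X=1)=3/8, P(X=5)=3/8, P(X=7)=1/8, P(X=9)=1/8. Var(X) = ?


E[X] = 17/4, E[X^2] = 26
Var(X) = E[X^2] - (E[X])^2 = 26 - (17/4)^2 = 127/16

127/16


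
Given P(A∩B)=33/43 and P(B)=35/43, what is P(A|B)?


P(A|B) = P(A∩B)/P(B) = (33/43)/(35/43) = 33/35

33/35


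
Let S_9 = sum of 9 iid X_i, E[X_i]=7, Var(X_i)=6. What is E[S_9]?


E[S_n] = n*E[X_1] = 9*7 = 63

63


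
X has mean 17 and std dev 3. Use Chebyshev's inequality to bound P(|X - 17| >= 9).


k = 9/3 = 3
Chebyshev: P(|X-mu| >= k*sigma) <= 1/k^2 = 1/3^2 = 1/9

1/9


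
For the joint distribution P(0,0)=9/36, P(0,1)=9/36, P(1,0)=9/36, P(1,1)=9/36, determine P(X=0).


P(X=0) = P(0,0)+P(0,1) = 9/36 + 9/36 = 18/36 = 1/2

1/2


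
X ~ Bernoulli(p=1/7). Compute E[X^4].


For Bernoulli: X in {0,1}
E[X^4] = 0^4*(1-1/7) + 1^4*1/7 = 1/7

1/7


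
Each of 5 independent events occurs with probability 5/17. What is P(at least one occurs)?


P(at least one) = 1 - P(none)
P(none) = (1 - 5/17)^5 = (12/17)^5 = 248832/1419857
P(at least one) = 1 - 248832/1419857 = 1171025/1419857

1171025/1419857


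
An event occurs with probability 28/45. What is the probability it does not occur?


P(A') = 1 - P(A) = 1 - 28/45 = 17/45

17/45


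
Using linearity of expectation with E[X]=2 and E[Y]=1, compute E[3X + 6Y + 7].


E[3X + 6Y + 7] = 3*E[X] + 6*E[Y] + 7
= (3)*(2) + (6)*(1) + (7)
= 6 + 6 + 7 = 19

19


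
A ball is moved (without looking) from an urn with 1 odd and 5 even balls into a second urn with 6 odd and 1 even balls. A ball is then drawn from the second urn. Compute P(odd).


P(transfer odd) = 1/6; P(transfer even) = 5/6
If odd transferred: Urn II has 7 odd of 8, so P(odd|odd moved) = 7/8
If even transferred: Urn II has 6 odd of 8, so P(odd|even moved) = 3/4
By total probability: P(odd) = 1/6*7/8 + 5/6*3/4 = 37/48

37/48


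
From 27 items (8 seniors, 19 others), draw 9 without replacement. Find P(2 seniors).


P(X=2) = C(8,2)*C(19,7) / C(27,9)
= 28*50388 / 4686825
= 1410864/4686825 = 1904/6325

1904/6325


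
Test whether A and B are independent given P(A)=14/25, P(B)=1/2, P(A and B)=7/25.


P(A)*P(B) = 14/25*1/2 = 7/25
P(A∩B) = 7/25, which equals P(A)P(B), so independent

Yes, A and B are independent


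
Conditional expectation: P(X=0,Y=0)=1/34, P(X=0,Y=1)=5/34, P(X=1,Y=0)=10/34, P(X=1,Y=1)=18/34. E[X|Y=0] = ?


P(Y=0) = 11/34
E[X|Y=0] = (0*1 + 1*10)/11 = 10/11

10/11


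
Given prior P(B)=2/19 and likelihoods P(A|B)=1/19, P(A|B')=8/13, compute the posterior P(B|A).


P(A) = P(A|B)P(B) + P(A|B')P(B') = 1/19*2/19 + 8/13*17/19 = 2610/4693
P(B|A) = P(A|B)P(B)/P(A) = (2/361)/(2610/4693) = 13/1305

13/1305


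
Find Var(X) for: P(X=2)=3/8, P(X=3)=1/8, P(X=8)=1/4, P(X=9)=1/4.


E[X] = 43/8, E[X^2] = 311/8
Var(X) = E[X^2] - (E[X])^2 = 311/8 - (43/8)^2 = 639/64

639/64


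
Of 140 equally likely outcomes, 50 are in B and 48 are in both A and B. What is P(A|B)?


P(A|B) = P(A∩B)/P(B) = (48/140)/(50/140) = 48/50 = 24/25

24/25


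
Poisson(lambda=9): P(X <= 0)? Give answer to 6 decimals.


P(X<=0) = e^(-9)*9^0/0!
≈ 0.0001234098
≈ 0.000123

0.000123


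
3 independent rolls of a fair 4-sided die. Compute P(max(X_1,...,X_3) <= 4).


P(max <= 4) = P(all X_i <= 4) = (P(X_1 <= 4))^3
= (4/4)^3 = 1^3 = 1

1


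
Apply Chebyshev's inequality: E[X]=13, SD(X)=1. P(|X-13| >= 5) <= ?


k = 5/1 = 5
Chebyshev: P(|X-mu| >= k*sigma) <= 1/k^2 = 1/5^2 = 1/25

1/25


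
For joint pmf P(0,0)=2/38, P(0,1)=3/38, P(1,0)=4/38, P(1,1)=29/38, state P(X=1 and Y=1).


Read from table: P(X=1, Y=1) = 29/38

29/38


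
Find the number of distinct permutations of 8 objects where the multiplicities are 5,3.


8! = 40320
Denominator: 5!=120 * 3!=6
Coefficient = 40320 / 720 = 56

56


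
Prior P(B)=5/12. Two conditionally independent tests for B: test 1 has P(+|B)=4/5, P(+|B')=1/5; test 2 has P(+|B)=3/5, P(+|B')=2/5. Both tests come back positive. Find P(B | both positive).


After test 1: P(+) = 4/5*5/12 + 1/5*7/12 = 9/20
P(B|+) = (1/3)/(9/20) = 20/27
After test 2 (use post1 as new prior): P(+) = 3/5*20/27 + 2/5*7/27 = 74/135
P(B|+,+) = (4/9)/(74/135) = 30/37

30/37


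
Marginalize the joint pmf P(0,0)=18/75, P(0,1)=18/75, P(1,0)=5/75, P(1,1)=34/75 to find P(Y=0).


P(Y=0) = P(0,0)+P(1,0) = 18/75 + 5/75 = 23/75

23/75


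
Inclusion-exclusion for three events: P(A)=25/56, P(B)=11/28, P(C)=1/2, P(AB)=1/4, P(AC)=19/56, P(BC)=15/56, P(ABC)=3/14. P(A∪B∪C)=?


P(A∪B∪C) = P(A)+P(B)+P(C) - P(AB)-P(AC)-P(BC) + P(ABC)
= 25/56+11/28+1/2 - 1/4-19/56-15/56 + 3/14
= 39/56

39/56


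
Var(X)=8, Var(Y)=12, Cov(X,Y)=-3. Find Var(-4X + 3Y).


Var(-4X + 3Y) = (-4)^2*Var(X) + 3^2*Var(Y) + 2*(-4)*3*Cov(X,Y)
= 16*8 + 9*12 - 24*(-3)
= 128 + 108 + 72 = 308

308


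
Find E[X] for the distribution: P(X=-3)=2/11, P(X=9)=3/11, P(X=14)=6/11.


E[X] = sum(x * P(x))
= -3*2/11 + 9*3/11 + 14*6/11
= 105/11

105/11


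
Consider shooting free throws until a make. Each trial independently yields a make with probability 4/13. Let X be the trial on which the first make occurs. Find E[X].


For geometric (trials until first success), E[X] = 1/p = 1/(4/13) = 13/4

13/4


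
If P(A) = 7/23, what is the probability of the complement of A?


P(A') = 1 - P(A) = 1 - 7/23 = 16/23

16/23


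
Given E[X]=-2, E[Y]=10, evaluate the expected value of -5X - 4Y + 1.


E[-5X - 4Y + 1] = -5*E[X] - 4*E[Y] + 1
= (-5)*(-2) + (-4)*(10) + (1)
= 10 - 40 + 1 = -29

-29


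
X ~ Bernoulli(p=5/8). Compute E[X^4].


For Bernoulli: X in {0,1}
E[X^4] = 0^4*(1-5/8) + 1^4*5/8 = 5/8

5/8


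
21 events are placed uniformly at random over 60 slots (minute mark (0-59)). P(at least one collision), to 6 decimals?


P(all different) = prod((60-i)/60 for i=0..20) = 0.018596
P(at least one match) = 1 - 0.018596 = 0.981404

0.981404


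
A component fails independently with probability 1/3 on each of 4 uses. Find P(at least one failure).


P(at least one) = 1 - P(none)
P(none) = (1 - 1/3)^4 = (2/3)^4 = 16/81
P(at least one) = 1 - 16/81 = 65/81

65/81


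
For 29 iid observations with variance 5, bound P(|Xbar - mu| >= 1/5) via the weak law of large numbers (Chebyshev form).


Var(Xbar) = Var(X)/n = 5/29
Chebyshev: P(|Xbar-mu| >= 1/5) <= Var(Xbar)/(1/5)^2 = (5/29)/(1/25) = 125/29
Bound exceeds 1, so trivial bound: 1

1


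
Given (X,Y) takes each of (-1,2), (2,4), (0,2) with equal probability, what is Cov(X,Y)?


E[X]=1/3, E[Y]=8/3, E[XY]=2
Cov(X,Y) = E[XY] - E[X]E[Y] = 2 - 1/3*8/3 = 10/9

10/9


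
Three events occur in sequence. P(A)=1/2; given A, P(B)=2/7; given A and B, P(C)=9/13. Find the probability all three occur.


P(A∩B∩C) = P(A) * P(B|A) * P(C|A∩B)
= 1/2 * 2/7 * 9/13
= 1/7 * 9/13 = 9/91

9/91


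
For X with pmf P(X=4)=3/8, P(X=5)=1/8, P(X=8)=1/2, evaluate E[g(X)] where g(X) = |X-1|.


E[|X-1|] = sum(g(x)*P(x))
= 3*3/8 + 4*1/8 + 7*1/2
= 41/8

41/8


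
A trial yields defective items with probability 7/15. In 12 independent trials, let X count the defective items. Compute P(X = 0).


P(X=0) = C(12,0) * p^0 * (1-p)^12
= 1 * 1 * 68719476736/129746337890625
= 68719476736/129746337890625

68719476736/129746337890625


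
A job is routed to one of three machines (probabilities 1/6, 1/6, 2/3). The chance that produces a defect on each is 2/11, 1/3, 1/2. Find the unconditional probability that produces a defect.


P(A) = P(A|B1)P(B1) + P(A|B2)P(B2) + P(A|B3)P(B3)
= 2/11*1/6 + 1/3*1/6 + 1/2*2/3
= 1/33 + 1/18 + 1/3 = 83/198

83/198


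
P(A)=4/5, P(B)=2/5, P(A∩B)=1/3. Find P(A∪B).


P(A∪B) = P(A) + P(B) - P(A∩B)
= 4/5 + 2/5 - 1/3 = 13/15

13/15


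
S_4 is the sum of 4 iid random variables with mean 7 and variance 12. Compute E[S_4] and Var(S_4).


E[S_n] = n*mu = 4*7 = 28
Var(S_n) = n*sigma^2 = 4*12 = 48

E[S_4]=28, Var(S_4)=48


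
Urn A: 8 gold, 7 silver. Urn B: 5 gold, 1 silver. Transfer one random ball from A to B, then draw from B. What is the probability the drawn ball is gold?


P(transfer gold) = 8/15; P(transfer silver) = 7/15
If gold transferred: Urn II has 6 gold of 7, so P(gold|gold moved) = 6/7
If silver transferred: Urn II has 5 gold of 7, so P(gold|silver moved) = 5/7
By total probability: P(gold) = 8/15*6/7 + 7/15*5/7 = 83/105

83/105


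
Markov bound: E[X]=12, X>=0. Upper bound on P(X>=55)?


Markov: P(X >= a) <= E[X]/a
P(X >= 55) <= 12/55

12/55


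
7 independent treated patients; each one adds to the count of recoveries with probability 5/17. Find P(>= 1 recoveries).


P(at least one) = 1 - P(none)
P(none) = (1 - 5/17)^7 = (12/17)^7 = 35831808/410338673
P(at least one) = 1 - 35831808/410338673 = 374506865/410338673

374506865/410338673


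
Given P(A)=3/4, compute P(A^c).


P(A') = 1 - P(A) = 1 - 3/4 = 1/4

1/4


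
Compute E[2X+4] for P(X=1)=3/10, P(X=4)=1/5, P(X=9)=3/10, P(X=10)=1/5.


E[2X+4] = sum(g(x)*P(x))
= 6*3/10 + 12*1/5 + 22*3/10 + 24*1/5
= 78/5

78/5


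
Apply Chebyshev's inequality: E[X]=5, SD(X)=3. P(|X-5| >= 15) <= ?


k = 15/3 = 5
Chebyshev: P(|X-mu| >= k*sigma) <= 1/k^2 = 1/5^2 = 1/25

1/25


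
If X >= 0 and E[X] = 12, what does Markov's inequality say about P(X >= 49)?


Markov: P(X >= a) <= E[X]/a
P(X >= 49) <= 12/49

12/49


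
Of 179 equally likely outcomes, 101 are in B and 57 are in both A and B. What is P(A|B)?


P(A|B) = P(A∩B)/P(B) = (57/179)/(101/179) = 57/101

57/101


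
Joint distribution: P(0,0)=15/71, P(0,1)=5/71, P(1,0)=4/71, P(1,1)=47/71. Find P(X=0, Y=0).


Read from table: P(X=0, Y=0) = 15/71

15/71


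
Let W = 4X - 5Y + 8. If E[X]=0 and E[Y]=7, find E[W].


E[4X - 5Y + 8] = 4*E[X] - 5*E[Y] + 8
= (4)*(0) + (-5)*(7) + (8)
= 0 - 35 + 8 = -27

-27


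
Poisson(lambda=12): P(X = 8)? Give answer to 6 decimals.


P(X=8) = e^(-12) * 12^8 / 8!
≈ 0.000006144212353 * 429981696 / 40320
≈ 0.065523

0.065523


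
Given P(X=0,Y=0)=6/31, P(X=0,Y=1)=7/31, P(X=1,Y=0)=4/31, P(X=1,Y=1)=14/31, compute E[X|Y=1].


P(Y=1) = 21/31
E[X|Y=1] = (0*7 + 1*14)/21 = 14/21 = 2/3

2/3


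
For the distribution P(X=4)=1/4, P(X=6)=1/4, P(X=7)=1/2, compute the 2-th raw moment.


E[X^2] = sum(x^2 * P(x))
= 16*1/4 + 36*1/4 + 49*1/2
= 75/2

75/2


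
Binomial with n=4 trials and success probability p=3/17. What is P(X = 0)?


P(X=0) = C(4,0) * p^0 * (1-p)^4
= 1 * 1 * 38416/83521
= 38416/83521

38416/83521


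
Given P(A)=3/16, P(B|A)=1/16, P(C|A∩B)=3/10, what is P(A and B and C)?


P(A∩B∩C) = P(A) * P(B|A) * P(C|A∩B)
= 3/16 * 1/16 * 3/10
= 3/256 * 3/10 = 9/2560

9/2560


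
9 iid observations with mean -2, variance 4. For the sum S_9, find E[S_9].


E[S_n] = n*E[X_1] = 9*-2 = -18

-18


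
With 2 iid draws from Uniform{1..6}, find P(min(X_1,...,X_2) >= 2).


P(min >= 2) = P(all X_i >= 2) = (P(X_1 >= 2))^2
= (5/6)^2 = 25/36

25/36


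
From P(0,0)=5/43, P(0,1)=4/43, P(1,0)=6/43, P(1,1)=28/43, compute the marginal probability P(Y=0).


P(Y=0) = P(0,0)+P(1,0) = 5/43 + 6/43 = 11/43

11/43


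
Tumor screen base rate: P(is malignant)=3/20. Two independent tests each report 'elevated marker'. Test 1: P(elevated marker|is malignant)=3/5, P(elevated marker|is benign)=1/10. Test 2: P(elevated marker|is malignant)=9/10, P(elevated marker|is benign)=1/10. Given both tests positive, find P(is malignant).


After test 1: P(+) = 3/5*3/20 + 1/10*17/20 = 7/40
P(B|+) = (9/100)/(7/40) = 18/35
After test 2 (use post1 as new prior): P(+) = 9/10*18/35 + 1/10*17/35 = 179/350
P(B|+,+) = (81/175)/(179/350) = 162/179

162/179


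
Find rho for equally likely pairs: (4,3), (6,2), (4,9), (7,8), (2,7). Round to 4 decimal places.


Cov(X,Y) = -0.6800, Var(X) = 3.0400, Var(Y) = 7.7600
rho = Cov/(sqrt(VarX)*sqrt(VarY)) = -0.1400

-0.1400


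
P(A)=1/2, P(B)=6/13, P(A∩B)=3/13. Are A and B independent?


P(A)*P(B) = 1/2*6/13 = 3/13
P(A∩B) = 3/13, which equals P(A)P(B), so independent

Yes, A and B are independent


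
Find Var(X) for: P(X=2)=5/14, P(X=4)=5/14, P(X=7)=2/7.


E[X] = 29/7, E[X^2] = 148/7
Var(X) = E[X^2] - (E[X])^2 = 148/7 - (29/7)^2 = 195/49

195/49


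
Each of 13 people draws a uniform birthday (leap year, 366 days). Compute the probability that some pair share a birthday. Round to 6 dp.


P(all different) = prod((366-i)/366 for i=0..12) = 0.806071
P(at least one match) = 1 - 0.806071 = 0.193929

0.193929


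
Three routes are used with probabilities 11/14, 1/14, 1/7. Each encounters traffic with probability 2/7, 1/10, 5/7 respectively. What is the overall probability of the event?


P(A) = P(A|B1)P(B1) + P(A|B2)P(B2) + P(A|B3)P(B3)
= 2/7*11/14 + 1/10*1/14 + 5/7*1/7
= 11/49 + 1/140 + 5/49 = 327/980

327/980


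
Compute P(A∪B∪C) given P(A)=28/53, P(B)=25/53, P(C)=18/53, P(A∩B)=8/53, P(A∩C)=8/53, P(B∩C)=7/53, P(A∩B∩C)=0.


P(A∪B∪C) = P(A)+P(B)+P(C) - P(AB)-P(AC)-P(BC) + P(ABC)
= 28/53+25/53+18/53 - 8/53-8/53-7/53 + 0
= 48/53

48/53


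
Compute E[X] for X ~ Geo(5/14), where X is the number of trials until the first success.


For geometric (trials until first success), E[X] = 1/p = 1/(5/14) = 14/5

14/5


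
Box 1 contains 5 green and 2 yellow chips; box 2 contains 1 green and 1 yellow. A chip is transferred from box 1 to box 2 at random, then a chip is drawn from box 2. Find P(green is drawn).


P(transfer green) = 5/7; P(transfer yellow) = 2/7
If green transferred: Urn II has 2 green of 3, so P(green|green moved) = 2/3
If yellow transferred: Urn II has 1 green of 3, so P(green|yellow moved) = 1/3
By total probability: P(green) = 5/7*2/3 + 2/7*1/3 = 4/7

4/7


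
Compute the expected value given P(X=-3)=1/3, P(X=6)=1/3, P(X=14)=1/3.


E[X] = sum(x * P(x))
= -3*1/3 + 6*1/3 + 14*1/3
= 17/3

17/3


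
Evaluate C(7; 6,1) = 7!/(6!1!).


7! = 5040
Denominator: 6!=720 * 1!=1
Coefficient = 5040 / 720 = 7

7


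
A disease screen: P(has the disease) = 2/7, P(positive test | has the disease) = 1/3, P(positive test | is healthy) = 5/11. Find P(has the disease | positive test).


P(A) = P(A|B)P(B) + P(A|B')P(B') = 1/3*2/7 + 5/11*5/7 = 97/231
P(B|A) = P(A|B)P(B)/P(A) = (2/21)/(97/231) = 22/97

22/97


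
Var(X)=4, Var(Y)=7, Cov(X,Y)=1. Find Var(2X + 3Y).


Var(2X + 3Y) = 2^2*Var(X) + 3^2*Var(Y) + 2*2*3*Cov(X,Y)
= 4*4 + 9*7 + 12*1
= 16 + 63 + 12 = 91

91


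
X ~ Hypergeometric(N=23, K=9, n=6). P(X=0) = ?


P(X=0) = C(9,0)*C(14,6) / C(23,6)
= 1*3003 / 100947
= 3003/100947 = 13/437

13/437


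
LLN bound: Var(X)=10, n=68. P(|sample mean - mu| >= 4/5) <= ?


Var(Xbar) = Var(X)/n = 10/68
Chebyshev: P(|Xbar-mu| >= 4/5) <= Var(Xbar)/(4/5)^2 = (5/34)/(16/25) = 125/544

125/544


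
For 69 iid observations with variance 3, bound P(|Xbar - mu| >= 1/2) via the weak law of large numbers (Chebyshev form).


Var(Xbar) = Var(X)/n = 3/69
Chebyshev: P(|Xbar-mu| >= 1/2) <= Var(Xbar)/(1/2)^2 = (1/23)/(1/4) = 4/23

4/23


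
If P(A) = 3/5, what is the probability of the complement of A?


P(A') = 1 - P(A) = 1 - 3/5 = 2/5

2/5


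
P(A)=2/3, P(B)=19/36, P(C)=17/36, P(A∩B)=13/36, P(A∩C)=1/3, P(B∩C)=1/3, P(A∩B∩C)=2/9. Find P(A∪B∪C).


P(A∪B∪C) = P(A)+P(B)+P(C) - P(AB)-P(AC)-P(BC) + P(ABC)
= 2/3+19/36+17/36 - 13/36-1/3-1/3 + 2/9
= 31/36

31/36


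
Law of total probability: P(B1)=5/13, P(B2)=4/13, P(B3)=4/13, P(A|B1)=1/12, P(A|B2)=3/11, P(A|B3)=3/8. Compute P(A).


P(A) = P(A|B1)P(B1) + P(A|B2)P(B2) + P(A|B3)P(B3)
= 1/12*5/13 + 3/11*4/13 + 3/8*4/13
= 5/156 + 12/143 + 3/26 = 397/1716

397/1716


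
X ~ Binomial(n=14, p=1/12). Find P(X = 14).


P(X=14) = C(14,14) * p^14 * (1-p)^0
= 1 * 1/1283918464548864 * 1
= 1/1283918464548864

1/1283918464548864


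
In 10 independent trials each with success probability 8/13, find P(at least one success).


P(at least one) = 1 - P(none)
P(none) = (1 - 8/13)^10 = (5/13)^10 = 9765625/137858491849
P(at least one) = 1 - 9765625/137858491849 = 137848726224/137858491849

137848726224/137858491849


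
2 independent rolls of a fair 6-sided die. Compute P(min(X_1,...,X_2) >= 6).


P(min >= 6) = P(all X_i >= 6) = (P(X_1 >= 6))^2
= (1/6)^2 = 1/36

1/36


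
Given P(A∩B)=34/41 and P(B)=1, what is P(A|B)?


P(A|B) = P(A∩B)/P(B) = (34/41)/(41/41) = 34/41

34/41


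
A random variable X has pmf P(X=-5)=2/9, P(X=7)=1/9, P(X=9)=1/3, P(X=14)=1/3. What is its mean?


E[X] = sum(x * P(x))
= -5*2/9 + 7*1/9 + 9*1/3 + 14*1/3
= 22/3

22/3


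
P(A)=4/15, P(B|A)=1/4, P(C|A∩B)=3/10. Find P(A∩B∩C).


P(A∩B∩C) = P(A) * P(B|A) * P(C|A∩B)
= 4/15 * 1/4 * 3/10
= 1/15 * 3/10 = 1/50

1/50


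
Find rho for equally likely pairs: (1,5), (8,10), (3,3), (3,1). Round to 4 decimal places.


Cov(X,Y) = 6.4375, Var(X) = 6.6875, Var(Y) = 11.1875
rho = Cov/(sqrt(VarX)*sqrt(VarY)) = 0.7442

0.7442


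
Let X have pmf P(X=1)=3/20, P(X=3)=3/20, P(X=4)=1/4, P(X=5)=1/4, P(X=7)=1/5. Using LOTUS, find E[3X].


E[3X] = sum(g(x)*P(x))
= 3*3/20 + 9*3/20 + 12*1/4 + 15*1/4 + 21*1/5
= 51/4

51/4


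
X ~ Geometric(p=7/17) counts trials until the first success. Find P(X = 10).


P(X=10) = (1-p)^9 * p = (10/17)^9 * 7/17
= 1000000000/118587876497 * 7/17 = 7000000000/2015993900449

7000000000/2015993900449


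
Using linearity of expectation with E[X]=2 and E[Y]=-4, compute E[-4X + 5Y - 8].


E[-4X + 5Y - 8] = -4*E[X] + 5*E[Y] - 8
= (-4)*(2) + (5)*(-4) + (-8)
= -8 - 20 - 8 = -36

-36


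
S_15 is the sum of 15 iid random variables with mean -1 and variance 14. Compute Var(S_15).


By independence, Var(S_n) = n*Var(X_1) = 15*14 = 210

210


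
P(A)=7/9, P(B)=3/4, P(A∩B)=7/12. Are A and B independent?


P(A)*P(B) = 7/9*3/4 = 7/12
P(A∩B) = 7/12, which equals P(A)P(B), so independent

Yes, A and B are independent


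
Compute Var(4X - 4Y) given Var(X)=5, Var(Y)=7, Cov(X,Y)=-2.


Var(4X - 4Y) = 4^2*Var(X) + (-4)^2*Var(Y) + 2*4*(-4)*Cov(X,Y)
= 16*5 + 16*7 - 32*(-2)
= 80 + 112 + 64 = 256

256


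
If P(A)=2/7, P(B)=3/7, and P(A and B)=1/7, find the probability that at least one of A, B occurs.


P(A∪B) = P(A) + P(B) - P(A∩B)
= 2/7 + 3/7 - 1/7 = 4/7

4/7


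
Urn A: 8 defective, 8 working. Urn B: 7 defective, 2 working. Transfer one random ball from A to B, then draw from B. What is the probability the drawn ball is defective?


P(transfer defective) = 8/16 = 1/2; P(transfer working) = 1/2
If defective transferred: Urn II has 8 defective of 10, so P(defective|defective moved) = 4/5
If working transferred: Urn II has 7 defective of 10, so P(defective|working moved) = 7/10
By total probability: P(defective) = 1/2*4/5 + 1/2*7/10 = 3/4

3/4


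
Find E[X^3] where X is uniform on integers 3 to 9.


E[X^3] = (1/7) * sum(x^3 for x=3..9)
= 2016/7 = 288

288


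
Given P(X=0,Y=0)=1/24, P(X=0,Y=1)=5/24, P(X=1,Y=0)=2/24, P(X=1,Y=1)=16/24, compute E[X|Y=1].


P(Y=1) = 21/24
E[X|Y=1] = (0*5 + 1*16)/21 = 16/21

16/21


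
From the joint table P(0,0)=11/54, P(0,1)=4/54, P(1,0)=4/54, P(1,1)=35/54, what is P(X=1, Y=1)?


Read from table: P(X=1, Y=1) = 35/54

35/54


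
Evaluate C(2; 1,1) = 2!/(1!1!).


2! = 2
Denominator: 1!=1 * 1!=1
Coefficient = 2 / 1 = 2

2


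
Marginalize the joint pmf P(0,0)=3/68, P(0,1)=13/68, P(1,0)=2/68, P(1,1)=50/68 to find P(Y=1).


P(Y=1) = P(0,1)+P(1,1) = 13/68 + 50/68 = 63/68

63/68


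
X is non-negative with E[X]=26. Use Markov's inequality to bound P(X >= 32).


Markov: P(X >= a) <= E[X]/a
P(X >= 32) <= 26/32 = 13/16

13/16


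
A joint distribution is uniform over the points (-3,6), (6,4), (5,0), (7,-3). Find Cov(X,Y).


E[X]=15/4, E[Y]=7/4, E[XY]=-15/4
Cov(X,Y) = E[XY] - E[X]E[Y] = -15/4 - 15/4*7/4 = -165/16

-165/16


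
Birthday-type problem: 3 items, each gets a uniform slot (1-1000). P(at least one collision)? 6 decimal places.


P(all different) = prod((1000-i)/1000 for i=0..2) = 0.997002
P(at least one match) = 1 - 0.997002 = 0.002998

0.002998


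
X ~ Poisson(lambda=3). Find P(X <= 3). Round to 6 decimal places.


P(X<=3) = e^(-3)*3^0/0! + e^(-3)*3^1/1! + e^(-3)*3^2/2! + e^(-3)*3^3/3!
≈ 0.0497870684 + 0.1493612051 + 0.2240418077 + 0.2240418077
= 0.6472318889
≈ 0.647232

0.647232


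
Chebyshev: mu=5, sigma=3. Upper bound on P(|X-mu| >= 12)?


k = 12/3 = 4
Chebyshev: P(|X-mu| >= k*sigma) <= 1/k^2 = 1/4^2 = 1/16

1/16


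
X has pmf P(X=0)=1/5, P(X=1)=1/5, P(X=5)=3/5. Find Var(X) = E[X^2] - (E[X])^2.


E[X] = 16/5, E[X^2] = 76/5
Var(X) = E[X^2] - (E[X])^2 = 76/5 - (16/5)^2 = 124/25

124/25


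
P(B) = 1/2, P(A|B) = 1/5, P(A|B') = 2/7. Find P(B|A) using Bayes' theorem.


P(A) = P(A|B)P(B) + P(A|B')P(B') = 1/5*1/2 + 2/7*1/2 = 17/70
P(B|A) = P(A|B)P(B)/P(A) = (1/10)/(17/70) = 7/17

7/17


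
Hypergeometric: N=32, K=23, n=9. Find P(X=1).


P(X=1) = C(23,1)*C(9,8) / C(32,9)
= 23*9 / 28048800
= 207/28048800 = 69/9349600

69/9349600


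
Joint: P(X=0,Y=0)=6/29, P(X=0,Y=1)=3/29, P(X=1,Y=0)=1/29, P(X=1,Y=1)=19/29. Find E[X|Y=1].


P(Y=1) = 22/29
E[X|Y=1] = (0*3 + 1*19)/22 = 19/22

19/22


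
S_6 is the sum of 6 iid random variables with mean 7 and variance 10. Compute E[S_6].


E[S_n] = n*E[X_1] = 6*7 = 42

42


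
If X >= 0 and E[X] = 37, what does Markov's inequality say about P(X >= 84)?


Markov: P(X >= a) <= E[X]/a
P(X >= 84) <= 37/84

37/84


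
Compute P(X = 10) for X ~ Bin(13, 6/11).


P(X=10) = C(13,10) * p^10 * (1-p)^3
= 286 * 60466176/25937424601 * 125/1331
= 196515072000/3138428376721

196515072000/3138428376721


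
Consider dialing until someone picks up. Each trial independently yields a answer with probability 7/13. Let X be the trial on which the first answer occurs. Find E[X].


For geometric (trials until first success), E[X] = 1/p = 1/(7/13) = 13/7

13/7


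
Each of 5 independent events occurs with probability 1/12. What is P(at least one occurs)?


P(at least one) = 1 - P(none)
P(none) = (1 - 1/12)^5 = (11/12)^5 = 161051/248832
P(at least one) = 1 - 161051/248832 = 87781/248832

87781/248832


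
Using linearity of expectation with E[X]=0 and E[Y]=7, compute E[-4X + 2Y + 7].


E[-4X + 2Y + 7] = -4*E[X] + 2*E[Y] + 7
= (-4)*(0) + (2)*(7) + (7)
= 0 + 14 + 7 = 21

21


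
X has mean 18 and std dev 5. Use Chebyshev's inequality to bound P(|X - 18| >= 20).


k = 20/5 = 4
Chebyshev: P(|X-mu| >= k*sigma) <= 1/k^2 = 1/4^2 = 1/16

1/16


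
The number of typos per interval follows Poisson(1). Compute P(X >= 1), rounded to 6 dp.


P(X>=1) = 1 - P(X<=0) = 1 - (e^(-1)*1^0/0!)
≈ 1 - 0.3678794412 = 0.6321205588
≈ 0.632121

0.632121


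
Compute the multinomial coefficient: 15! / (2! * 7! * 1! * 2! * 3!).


15! = 1307674368000
Denominator: 2!=2 * 7!=5040 * 1!=1 * 2!=2 * 3!=6
Coefficient = 1307674368000 / 120960 = 10810800

10810800


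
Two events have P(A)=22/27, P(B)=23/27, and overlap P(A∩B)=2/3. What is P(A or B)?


P(A∪B) = P(A) + P(B) - P(A∩B)
= 22/27 + 23/27 - 2/3 = 1

1


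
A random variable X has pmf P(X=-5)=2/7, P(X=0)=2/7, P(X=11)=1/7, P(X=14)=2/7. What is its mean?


E[X] = sum(x * P(x))
= -5*2/7 + 0*2/7 + 11*1/7 + 14*2/7
= 29/7

29/7


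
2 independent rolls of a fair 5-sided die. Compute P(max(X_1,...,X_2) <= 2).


P(max <= 2) = P(all X_i <= 2) = (P(X_1 <= 2))^2
= (2/5)^2 = 4/25

4/25


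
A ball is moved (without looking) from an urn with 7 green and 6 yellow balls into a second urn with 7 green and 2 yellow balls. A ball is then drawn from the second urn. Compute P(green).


P(transfer green) = 7/13; P(transfer yellow) = 6/13
If green transferred: Urn II has 8 green of 10, so P(green|green moved) = 4/5
If yellow transferred: Urn II has 7 green of 10, so P(green|yellow moved) = 7/10
By total probability: P(green) = 7/13*4/5 + 6/13*7/10 = 49/65

49/65


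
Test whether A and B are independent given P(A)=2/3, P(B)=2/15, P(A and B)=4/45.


P(A)*P(B) = 2/3*2/15 = 4/45
P(A∩B) = 4/45, which equals P(A)P(B), so independent

Yes, A and B are independent


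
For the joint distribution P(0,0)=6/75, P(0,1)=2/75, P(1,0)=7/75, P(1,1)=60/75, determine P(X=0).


P(X=0) = P(0,0)+P(0,1) = 6/75 + 2/75 = 8/75

8/75


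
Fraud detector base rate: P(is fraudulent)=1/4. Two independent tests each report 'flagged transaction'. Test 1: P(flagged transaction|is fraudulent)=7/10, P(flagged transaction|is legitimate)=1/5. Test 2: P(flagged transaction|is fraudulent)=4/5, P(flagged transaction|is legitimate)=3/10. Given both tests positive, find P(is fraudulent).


After test 1: P(+) = 7/10*1/4 + 1/5*3/4 = 13/40
P(B|+) = (7/40)/(13/40) = 7/13
After test 2 (use post1 as new prior): P(+) = 4/5*7/13 + 3/10*6/13 = 37/65
P(B|+,+) = (28/65)/(37/65) = 28/37

28/37


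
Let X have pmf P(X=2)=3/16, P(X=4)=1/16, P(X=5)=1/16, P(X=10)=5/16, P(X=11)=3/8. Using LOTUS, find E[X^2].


E[X^2] = sum(g(x)*P(x))
= 4*3/16 + 16*1/16 + 25*1/16 + 100*5/16 + 121*3/8
= 1279/16

1279/16


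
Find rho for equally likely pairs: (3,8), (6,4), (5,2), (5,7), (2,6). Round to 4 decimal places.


Cov(X,Y) = -1.6800, Var(X) = 2.1600, Var(Y) = 4.6400
rho = Cov/(sqrt(VarX)*sqrt(VarY)) = -0.5307

-0.5307


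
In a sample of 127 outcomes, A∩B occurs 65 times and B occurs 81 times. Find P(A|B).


P(A|B) = P(A∩B)/P(B) = (65/127)/(81/127) = 65/81

65/81


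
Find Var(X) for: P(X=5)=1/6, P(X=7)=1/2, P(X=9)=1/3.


E[X] = 22/3, E[X^2] = 167/3
Var(X) = E[X^2] - (E[X])^2 = 167/3 - (22/3)^2 = 17/9

17/9


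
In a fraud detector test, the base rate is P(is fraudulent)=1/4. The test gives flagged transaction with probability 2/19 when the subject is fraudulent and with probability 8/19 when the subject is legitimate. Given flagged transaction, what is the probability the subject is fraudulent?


P(A) = P(A|B)P(B) + P(A|B')P(B') = 2/19*1/4 + 8/19*3/4 = 13/38
P(B|A) = P(A|B)P(B)/P(A) = (1/38)/(13/38) = 1/13

1/13


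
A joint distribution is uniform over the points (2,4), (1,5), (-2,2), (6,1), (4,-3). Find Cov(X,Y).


E[X]=11/5, E[Y]=9/5, E[XY]=3/5
Cov(X,Y) = E[XY] - E[X]E[Y] = 3/5 - 11/5*9/5 = -84/25

-84/25


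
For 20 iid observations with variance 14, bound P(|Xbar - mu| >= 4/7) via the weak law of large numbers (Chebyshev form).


Var(Xbar) = Var(X)/n = 14/20
Chebyshev: P(|Xbar-mu| >= 4/7) <= Var(Xbar)/(4/7)^2 = (7/10)/(16/49) = 343/160
Bound exceeds 1, so trivial bound: 1

1


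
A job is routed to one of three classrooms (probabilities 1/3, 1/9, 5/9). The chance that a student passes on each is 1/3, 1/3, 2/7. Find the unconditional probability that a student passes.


P(A) = P(A|B1)P(B1) + P(A|B2)P(B2) + P(A|B3)P(B3)
= 1/3*1/3 + 1/3*1/9 + 2/7*5/9
= 1/9 + 1/27 + 10/63 = 58/189

58/189


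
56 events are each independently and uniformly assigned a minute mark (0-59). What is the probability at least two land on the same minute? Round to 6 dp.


P(all different) = prod((60-i)/60 for i=0..55) = 0.000000
P(at least one match) = 1 - 0.000000 = 1.000000

1.000000


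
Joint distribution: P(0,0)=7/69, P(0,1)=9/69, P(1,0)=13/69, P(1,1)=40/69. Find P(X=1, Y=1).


Read from table: P(X=1, Y=1) = 40/69

40/69


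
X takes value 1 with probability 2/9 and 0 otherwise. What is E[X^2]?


For Bernoulli: X in {0,1}
E[X^2] = 0^2*(1-2/9) + 1^2*2/9 = 2/9

2/9


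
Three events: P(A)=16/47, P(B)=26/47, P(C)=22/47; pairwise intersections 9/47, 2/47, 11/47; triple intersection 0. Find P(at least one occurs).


P(A∪B∪C) = P(A)+P(B)+P(C) - P(AB)-P(AC)-P(BC) + P(ABC)
= 16/47+26/47+22/47 - 9/47-2/47-11/47 + 0
= 42/47

42/47


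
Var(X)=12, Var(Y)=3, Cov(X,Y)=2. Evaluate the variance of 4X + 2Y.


Var(4X + 2Y) = 4^2*Var(X) + 2^2*Var(Y) + 2*4*2*Cov(X,Y)
= 16*12 + 4*3 + 16*2
= 192 + 12 + 32 = 236

236


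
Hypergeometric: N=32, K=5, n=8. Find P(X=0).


P(X=0) = C(5,0)*C(27,8) / C(32,8)
= 1*2220075 / 10518300
= 2220075/10518300 = 759/3596

759/3596


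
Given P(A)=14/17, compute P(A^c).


P(A') = 1 - P(A) = 1 - 14/17 = 3/17

3/17


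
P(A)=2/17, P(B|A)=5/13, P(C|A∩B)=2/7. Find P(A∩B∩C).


P(A∩B∩C) = P(A) * P(B|A) * P(C|A∩B)
= 2/17 * 5/13 * 2/7
= 10/221 * 2/7 = 20/1547

20/1547


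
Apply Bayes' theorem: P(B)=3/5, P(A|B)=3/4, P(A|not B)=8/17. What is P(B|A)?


P(A) = P(A|B)P(B) + P(A|B')P(B') = 3/4*3/5 + 8/17*2/5 = 217/340
P(B|A) = P(A|B)P(B)/P(A) = (9/20)/(217/340) = 153/217

153/217


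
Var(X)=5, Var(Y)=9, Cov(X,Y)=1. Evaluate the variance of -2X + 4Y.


Var(-2X + 4Y) = (-2)^2*Var(X) + 4^2*Var(Y) + 2*(-2)*4*Cov(X,Y)
= 4*5 + 16*9 - 16*1
= 20 + 144 - 16 = 148

148


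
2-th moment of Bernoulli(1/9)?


For Bernoulli: X in {0,1}
E[X^2] = 0^2*(1-1/9) + 1^2*1/9 = 1/9

1/9
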